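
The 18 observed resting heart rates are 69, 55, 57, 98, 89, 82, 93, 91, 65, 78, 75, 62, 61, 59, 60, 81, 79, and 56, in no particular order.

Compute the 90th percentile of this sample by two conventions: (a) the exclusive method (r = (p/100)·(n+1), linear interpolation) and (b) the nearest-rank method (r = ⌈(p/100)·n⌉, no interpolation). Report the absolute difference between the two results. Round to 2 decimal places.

Sorted: 55, 56, 57, 59, 60, 61, 62, 65, 69, 75, 78, 79, 81, 82, 89, 91, 93, 98.
n = 18.
(a) r = 17.1; between ranks 17 (93) and 18 (98): 93.5.
(b) the nearest-rank method: rank 17 → 93.
|93.5 − 93| = 0.5.

0.50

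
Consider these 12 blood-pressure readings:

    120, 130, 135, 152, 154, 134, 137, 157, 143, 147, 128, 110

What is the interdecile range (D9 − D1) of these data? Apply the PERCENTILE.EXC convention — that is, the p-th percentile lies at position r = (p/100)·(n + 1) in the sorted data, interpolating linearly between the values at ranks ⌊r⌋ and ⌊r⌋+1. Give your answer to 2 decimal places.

Sorted: 110, 120, 128, 130, 134, 135, 137, 143, 147, 152, 154, 157.
n = 12.
P10: r = 1.3; ranks 1–2 are 110, 120; interpolating gives 113.
P90: r = 11.7; ranks 11–12 are 154, 157; interpolating gives 156.1.
Difference: 156.1 − 113 = 43.1.

43.10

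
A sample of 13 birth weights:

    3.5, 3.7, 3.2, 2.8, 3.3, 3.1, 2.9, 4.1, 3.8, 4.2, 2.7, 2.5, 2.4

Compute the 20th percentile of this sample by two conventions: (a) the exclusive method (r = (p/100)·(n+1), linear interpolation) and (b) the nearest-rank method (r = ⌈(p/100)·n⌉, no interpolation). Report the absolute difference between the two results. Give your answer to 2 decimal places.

0.04

Sorted: 2.4, 2.5, 2.7, 2.8, 2.9, 3.1, 3.2, 3.3, 3.5, 3.7, 3.8, 4.1, 4.2.
n = 13.
(a) r = 2.8; between ranks 2 (2.5) and 3 (2.7): 2.66.
(b) the nearest-rank method: rank 3 → 2.7.
|2.66 − 2.7| = 0.04.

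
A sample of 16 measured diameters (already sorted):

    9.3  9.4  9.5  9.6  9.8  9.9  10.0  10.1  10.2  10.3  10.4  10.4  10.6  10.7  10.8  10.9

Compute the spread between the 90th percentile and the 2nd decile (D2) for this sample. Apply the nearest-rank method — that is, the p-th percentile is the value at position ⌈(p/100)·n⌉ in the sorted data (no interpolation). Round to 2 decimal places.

1.20

n = 16.
P20: rank ⌈20/100·16⌉ = 4 → 9.6.
P90: rank ⌈90/100·16⌉ = 15 → 10.8.
Difference: 10.8 − 9.6 = 1.2.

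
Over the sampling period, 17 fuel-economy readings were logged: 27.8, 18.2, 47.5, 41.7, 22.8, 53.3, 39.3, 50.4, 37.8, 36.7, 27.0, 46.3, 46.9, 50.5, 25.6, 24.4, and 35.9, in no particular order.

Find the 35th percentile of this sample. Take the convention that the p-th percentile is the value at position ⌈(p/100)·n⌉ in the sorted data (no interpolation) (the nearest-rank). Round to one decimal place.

Sorted: 18.2, 22.8, 24.4, 25.6, 27.0, 27.8, 35.9, 36.7, 37.8, 39.3, 41.7, 46.3, 46.9, 47.5, 50.4, 50.5, 53.3.
n = 17.
Position = ⌈35/100 · 17⌉ = ⌈5.95⌉ = 6.
The value at rank 6 is 27.8.

27.8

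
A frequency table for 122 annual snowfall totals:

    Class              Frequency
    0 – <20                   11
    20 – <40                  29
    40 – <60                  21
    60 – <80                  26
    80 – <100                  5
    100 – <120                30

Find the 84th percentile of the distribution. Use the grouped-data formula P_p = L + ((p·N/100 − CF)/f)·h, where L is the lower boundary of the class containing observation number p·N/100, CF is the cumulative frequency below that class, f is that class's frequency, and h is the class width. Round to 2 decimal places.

N = 122; target position k = 84/100 · 122 = 102.48.
Cumulative frequencies: 11, 40, 61, 87, 92, 122.
Observation 102.48 falls in the class 100 – <120.
L = 100, CF = 92, f = 30, h = 20.
P84 = 100 + ((102.48 − 92)/30)·20 = 100 + 6.98667 = 106.987.

106.99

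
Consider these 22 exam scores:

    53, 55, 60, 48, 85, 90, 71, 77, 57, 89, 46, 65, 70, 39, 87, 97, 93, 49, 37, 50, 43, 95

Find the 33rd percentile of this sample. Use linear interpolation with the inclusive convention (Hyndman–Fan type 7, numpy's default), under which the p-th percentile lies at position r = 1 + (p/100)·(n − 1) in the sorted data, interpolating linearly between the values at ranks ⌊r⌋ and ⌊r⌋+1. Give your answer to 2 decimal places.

Sorted: 37, 39, 43, 46, 48, 49, 50, 53, 55, 57, 60, 65, 70, 71, 77, 85, 87, 89, 90, 93, 95, 97.
n = 22.
r = 1 + (33/100)·(22 − 1) = 1 + 6.93 = 7.93.
Rank 7 is 50 and rank 8 is 53.
Interpolate: 50 + 0.93·(53 − 50) = 50 + 0.93·3 = 52.79.

52.79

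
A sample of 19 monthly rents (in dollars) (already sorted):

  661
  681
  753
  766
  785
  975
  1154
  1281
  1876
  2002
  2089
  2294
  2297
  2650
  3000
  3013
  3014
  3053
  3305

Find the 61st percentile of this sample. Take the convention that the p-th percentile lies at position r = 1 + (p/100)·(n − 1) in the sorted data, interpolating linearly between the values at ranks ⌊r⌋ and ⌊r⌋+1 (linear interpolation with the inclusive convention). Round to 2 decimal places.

2289.90

n = 19.
r = 1 + (61/100)·(19 − 1) = 1 + 10.98 = 11.98.
Rank 11 is 2089 and rank 12 is 2294.
Interpolate: 2089 + 0.98·(2294 − 2089) = 2089 + 0.98·205 = 2289.9.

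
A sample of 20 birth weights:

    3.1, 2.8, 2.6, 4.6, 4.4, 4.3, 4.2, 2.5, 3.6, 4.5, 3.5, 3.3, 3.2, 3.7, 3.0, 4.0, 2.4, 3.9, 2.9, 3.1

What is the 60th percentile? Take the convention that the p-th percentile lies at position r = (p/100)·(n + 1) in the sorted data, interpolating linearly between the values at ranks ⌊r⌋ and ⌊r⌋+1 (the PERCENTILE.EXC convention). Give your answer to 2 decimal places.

Sorted: 2.4, 2.5, 2.6, 2.8, 2.9, 3.0, 3.1, 3.1, 3.2, 3.3, 3.5, 3.6, 3.7, 3.9, 4.0, 4.2, 4.3, 4.4, 4.5, 4.6.
n = 20.
r = (60/100)·(20 + 1) = 12.6.
Rank 12 is 3.6 and rank 13 is 3.7.
Interpolate: 3.6 + 0.6·(3.7 − 3.6) = 3.6 + 0.6·0.1 = 3.66.

3.66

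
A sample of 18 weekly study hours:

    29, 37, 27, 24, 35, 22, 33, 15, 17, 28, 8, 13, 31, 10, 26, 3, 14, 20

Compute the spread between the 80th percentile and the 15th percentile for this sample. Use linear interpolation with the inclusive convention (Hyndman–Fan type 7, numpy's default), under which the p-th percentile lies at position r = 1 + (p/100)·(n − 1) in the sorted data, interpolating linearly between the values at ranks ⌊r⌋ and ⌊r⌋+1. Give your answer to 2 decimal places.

Sorted: 3, 8, 10, 13, 14, 15, 17, 20, 22, 24, 26, 27, 28, 29, 31, 33, 35, 37.
n = 18.
P15: r = 3.55; ranks 3–4 are 10, 13; interpolating gives 11.65.
P80: r = 14.6; ranks 14–15 are 29, 31; interpolating gives 30.2.
Difference: 30.2 − 11.65 = 18.55.

18.55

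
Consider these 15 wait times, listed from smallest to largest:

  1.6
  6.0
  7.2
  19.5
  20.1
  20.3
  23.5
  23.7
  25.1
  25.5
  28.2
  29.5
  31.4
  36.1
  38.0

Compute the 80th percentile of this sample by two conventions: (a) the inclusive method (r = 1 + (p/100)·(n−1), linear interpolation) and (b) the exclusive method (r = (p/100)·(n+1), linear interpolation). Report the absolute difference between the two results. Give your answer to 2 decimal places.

n = 15.
(a) r = 12.2; between ranks 12 (29.5) and 13 (31.4): 29.88.
(b) r = 12.8; between ranks 12 (29.5) and 13 (31.4): 31.02.
|29.88 − 31.02| = 1.14.

1.14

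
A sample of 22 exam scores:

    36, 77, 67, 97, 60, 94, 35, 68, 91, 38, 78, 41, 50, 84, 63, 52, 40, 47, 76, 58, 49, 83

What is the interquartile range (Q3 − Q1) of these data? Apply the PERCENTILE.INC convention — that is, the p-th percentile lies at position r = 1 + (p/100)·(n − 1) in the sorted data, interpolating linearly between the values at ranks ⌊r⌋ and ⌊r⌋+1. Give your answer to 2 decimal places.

Sorted: 35, 36, 38, 40, 41, 47, 49, 50, 52, 58, 60, 63, 67, 68, 76, 77, 78, 83, 84, 91, 94, 97.
n = 22.
P25: r = 6.25; ranks 6–7 are 47, 49; interpolating gives 47.5.
P75: r = 16.75; ranks 16–17 are 77, 78; interpolating gives 77.75.
Difference: 77.75 − 47.5 = 30.25.

30.25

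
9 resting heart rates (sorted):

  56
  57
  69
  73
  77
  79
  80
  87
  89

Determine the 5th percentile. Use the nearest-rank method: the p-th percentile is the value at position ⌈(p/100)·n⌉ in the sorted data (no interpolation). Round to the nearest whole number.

n = 9.
Position = ⌈5/100 · 9⌉ = ⌈0.45⌉ = 1.
The value at rank 1 is 56.

56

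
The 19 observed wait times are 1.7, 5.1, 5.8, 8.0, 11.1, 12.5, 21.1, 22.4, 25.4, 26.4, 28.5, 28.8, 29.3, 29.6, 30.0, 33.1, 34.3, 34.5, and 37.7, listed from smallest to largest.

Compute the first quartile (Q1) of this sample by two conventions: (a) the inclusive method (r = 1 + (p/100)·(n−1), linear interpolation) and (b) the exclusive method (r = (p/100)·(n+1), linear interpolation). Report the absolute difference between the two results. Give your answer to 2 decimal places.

n = 19.
(a) r = 5.5; between ranks 5 (11.1) and 6 (12.5): 11.8.
(b) r = 5 → value at rank 5 = 11.1.
|11.8 − 11.1| = 0.7.

0.70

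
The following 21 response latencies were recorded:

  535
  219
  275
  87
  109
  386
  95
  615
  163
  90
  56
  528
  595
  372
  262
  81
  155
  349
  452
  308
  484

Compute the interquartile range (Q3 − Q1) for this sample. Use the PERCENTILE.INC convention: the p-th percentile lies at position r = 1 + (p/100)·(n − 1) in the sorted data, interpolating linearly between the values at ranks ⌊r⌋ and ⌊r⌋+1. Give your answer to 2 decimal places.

343.00

Sorted: 56, 81, 87, 90, 95, 109, 155, 163, 219, 262, 275, 308, 349, 372, 386, 452, 484, 528, 535, 595, 615.
n = 21.
P25: r = 6 (integer) → 109.
P75: r = 16 (integer) → 452.
Difference: 452 − 109 = 343.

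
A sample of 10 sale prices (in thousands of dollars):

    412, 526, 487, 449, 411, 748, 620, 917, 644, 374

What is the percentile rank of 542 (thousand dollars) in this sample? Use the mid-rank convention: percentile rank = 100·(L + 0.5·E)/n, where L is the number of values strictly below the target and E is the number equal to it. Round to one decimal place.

60.0

Sorted: 374, 411, 412, 449, 487, 526, 620, 644, 748, 917.
Count below 542: L = 6; count equal: E = 0; n = 10.
Percentile rank = 100·(6 + 0.5·0)/10 = 100·6/10 = 60.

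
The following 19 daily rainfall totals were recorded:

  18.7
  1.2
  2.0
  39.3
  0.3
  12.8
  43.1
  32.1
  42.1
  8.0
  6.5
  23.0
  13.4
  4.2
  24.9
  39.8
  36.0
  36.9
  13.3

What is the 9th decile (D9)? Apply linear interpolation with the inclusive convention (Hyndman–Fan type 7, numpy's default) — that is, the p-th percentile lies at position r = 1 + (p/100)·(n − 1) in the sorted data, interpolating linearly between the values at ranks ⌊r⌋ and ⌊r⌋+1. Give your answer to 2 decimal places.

40.26

Sorted: 0.3, 1.2, 2.0, 4.2, 6.5, 8.0, 12.8, 13.3, 13.4, 18.7, 23.0, 24.9, 32.1, 36.0, 36.9, 39.3, 39.8, 42.1, 43.1.
n = 19.
r = 1 + (90/100)·(19 − 1) = 1 + 16.2 = 17.2.
Rank 17 is 39.8 and rank 18 is 42.1.
Interpolate: 39.8 + 0.2·(42.1 − 39.8) = 39.8 + 0.2·2.3 = 40.26.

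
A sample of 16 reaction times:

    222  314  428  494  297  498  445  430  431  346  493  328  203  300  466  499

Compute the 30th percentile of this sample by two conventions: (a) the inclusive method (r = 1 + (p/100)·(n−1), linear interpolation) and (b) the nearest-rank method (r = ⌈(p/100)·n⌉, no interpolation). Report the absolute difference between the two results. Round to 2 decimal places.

7.00

Sorted: 203, 222, 297, 300, 314, 328, 346, 428, 430, 431, 445, 466, 493, 494, 498, 499.
n = 16.
(a) r = 5.5; between ranks 5 (314) and 6 (328): 321.
(b) the nearest-rank method: rank 5 → 314.
|321 − 314| = 7.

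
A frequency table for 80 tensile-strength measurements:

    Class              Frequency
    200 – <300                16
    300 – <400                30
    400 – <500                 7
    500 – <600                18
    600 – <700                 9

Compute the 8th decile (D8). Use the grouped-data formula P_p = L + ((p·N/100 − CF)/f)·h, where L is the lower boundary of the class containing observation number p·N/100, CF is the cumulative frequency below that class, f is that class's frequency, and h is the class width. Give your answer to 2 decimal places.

N = 80; target position k = 80/100 · 80 = 64.
Cumulative frequencies: 16, 46, 53, 71, 80.
Observation 64 falls in the class 500 – <600.
L = 500, CF = 53, f = 18, h = 100.
P80 = 500 + ((64 − 53)/18)·100 = 500 + 61.1111 = 561.111.

561.11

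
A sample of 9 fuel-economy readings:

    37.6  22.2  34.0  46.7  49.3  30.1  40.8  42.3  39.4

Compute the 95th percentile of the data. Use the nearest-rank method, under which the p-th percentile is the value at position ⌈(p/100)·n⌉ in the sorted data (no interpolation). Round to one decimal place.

Sorted: 22.2, 30.1, 34.0, 37.6, 39.4, 40.8, 42.3, 46.7, 49.3.
n = 9.
Position = ⌈95/100 · 9⌉ = ⌈8.55⌉ = 9.
The value at rank 9 is 49.3.

49.3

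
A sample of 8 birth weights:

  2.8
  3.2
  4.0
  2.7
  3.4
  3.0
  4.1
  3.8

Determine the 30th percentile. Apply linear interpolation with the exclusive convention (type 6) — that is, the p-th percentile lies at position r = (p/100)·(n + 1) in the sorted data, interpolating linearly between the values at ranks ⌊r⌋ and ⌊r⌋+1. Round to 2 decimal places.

Sorted: 2.7, 2.8, 3.0, 3.2, 3.4, 3.8, 4.0, 4.1.
n = 8.
r = (30/100)·(8 + 1) = 2.7.
Rank 2 is 2.8 and rank 3 is 3.0.
Interpolate: 2.8 + 0.7·(3.0 − 2.8) = 2.8 + 0.7·0.2 = 2.94.

2.94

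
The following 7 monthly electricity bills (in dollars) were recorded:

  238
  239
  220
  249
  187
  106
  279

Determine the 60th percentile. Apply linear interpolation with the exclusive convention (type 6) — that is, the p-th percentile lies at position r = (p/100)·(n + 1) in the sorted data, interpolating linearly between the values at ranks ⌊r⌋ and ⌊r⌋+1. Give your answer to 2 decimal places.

238.80

Sorted: 106, 187, 220, 238, 239, 249, 279.
n = 7.
r = (60/100)·(7 + 1) = 4.8.
Rank 4 is 238 and rank 5 is 239.
Interpolate: 238 + 0.8·(239 − 238) = 238 + 0.8·1 = 238.8.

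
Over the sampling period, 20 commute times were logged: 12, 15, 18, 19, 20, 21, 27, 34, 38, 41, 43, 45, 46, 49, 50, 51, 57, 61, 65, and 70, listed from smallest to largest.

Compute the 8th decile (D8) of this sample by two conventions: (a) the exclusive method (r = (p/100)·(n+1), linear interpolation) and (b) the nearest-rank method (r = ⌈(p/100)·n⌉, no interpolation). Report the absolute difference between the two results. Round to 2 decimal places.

4.80

n = 20.
(a) r = 16.8; between ranks 16 (51) and 17 (57): 55.8.
(b) the nearest-rank method: rank 16 → 51.
|55.8 − 51| = 4.8.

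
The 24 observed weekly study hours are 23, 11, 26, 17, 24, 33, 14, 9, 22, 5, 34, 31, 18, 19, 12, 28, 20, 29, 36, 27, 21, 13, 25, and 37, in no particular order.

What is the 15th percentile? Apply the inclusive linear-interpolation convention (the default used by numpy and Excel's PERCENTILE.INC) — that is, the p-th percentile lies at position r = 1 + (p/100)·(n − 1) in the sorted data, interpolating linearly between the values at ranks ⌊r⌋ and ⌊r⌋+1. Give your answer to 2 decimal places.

12.45

Sorted: 5, 9, 11, 12, 13, 14, 17, 18, 19, 20, 21, 22, 23, 24, 25, 26, 27, 28, 29, 31, 33, 34, 36, 37.
n = 24.
r = 1 + (15/100)·(24 − 1) = 1 + 3.45 = 4.45.
Rank 4 is 12 and rank 5 is 13.
Interpolate: 12 + 0.45·(13 − 12) = 12 + 0.45·1 = 12.45.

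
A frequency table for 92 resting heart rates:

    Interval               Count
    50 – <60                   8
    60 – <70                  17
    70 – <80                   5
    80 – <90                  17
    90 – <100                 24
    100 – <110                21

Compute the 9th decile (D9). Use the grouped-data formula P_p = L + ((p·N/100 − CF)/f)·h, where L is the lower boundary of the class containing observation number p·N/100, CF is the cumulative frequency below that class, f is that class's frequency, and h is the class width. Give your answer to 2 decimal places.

105.62

N = 92; target position k = 90/100 · 92 = 82.8.
Cumulative frequencies: 8, 25, 30, 47, 71, 92.
Observation 82.8 falls in the class 100 – <110.
L = 100, CF = 71, f = 21, h = 10.
P90 = 100 + ((82.8 − 71)/21)·10 = 100 + 5.61905 = 105.619.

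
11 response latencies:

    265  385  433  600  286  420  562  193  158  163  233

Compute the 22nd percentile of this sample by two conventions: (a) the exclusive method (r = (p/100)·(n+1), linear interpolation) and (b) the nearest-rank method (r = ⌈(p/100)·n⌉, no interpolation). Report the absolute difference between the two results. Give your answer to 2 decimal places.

10.80

Sorted: 158, 163, 193, 233, 265, 286, 385, 420, 433, 562, 600.
n = 11.
(a) r = 2.64; between ranks 2 (163) and 3 (193): 182.2.
(b) the nearest-rank method: rank 3 → 193.
|182.2 − 193| = 10.8.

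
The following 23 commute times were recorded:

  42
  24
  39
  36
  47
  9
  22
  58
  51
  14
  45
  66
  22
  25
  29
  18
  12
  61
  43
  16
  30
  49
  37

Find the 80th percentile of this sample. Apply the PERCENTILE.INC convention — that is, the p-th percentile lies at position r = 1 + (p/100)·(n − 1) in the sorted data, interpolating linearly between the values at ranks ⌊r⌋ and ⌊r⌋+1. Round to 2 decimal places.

Sorted: 9, 12, 14, 16, 18, 22, 22, 24, 25, 29, 30, 36, 37, 39, 42, 43, 45, 47, 49, 51, 58, 61, 66.
n = 23.
r = 1 + (80/100)·(23 − 1) = 1 + 17.6 = 18.6.
Rank 18 is 47 and rank 19 is 49.
Interpolate: 47 + 0.6·(49 − 47) = 47 + 0.6·2 = 48.2.

48.20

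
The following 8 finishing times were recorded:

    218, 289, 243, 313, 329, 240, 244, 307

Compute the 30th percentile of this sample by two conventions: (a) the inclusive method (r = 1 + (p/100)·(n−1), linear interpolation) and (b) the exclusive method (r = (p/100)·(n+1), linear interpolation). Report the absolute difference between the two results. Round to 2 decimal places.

1.00

Sorted: 218, 240, 243, 244, 289, 307, 313, 329.
n = 8.
(a) r = 3.1; between ranks 3 (243) and 4 (244): 243.1.
(b) r = 2.7; between ranks 2 (240) and 3 (243): 242.1.
|243.1 − 242.1| = 1.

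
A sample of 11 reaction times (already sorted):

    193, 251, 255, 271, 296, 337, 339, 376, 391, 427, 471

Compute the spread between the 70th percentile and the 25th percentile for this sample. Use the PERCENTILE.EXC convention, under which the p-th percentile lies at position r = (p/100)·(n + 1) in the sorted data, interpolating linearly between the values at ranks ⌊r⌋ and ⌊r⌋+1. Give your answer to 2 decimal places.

n = 11.
P25: r = 3 (integer) → 255.
P70: r = 8.4; ranks 8–9 are 376, 391; interpolating gives 382.
Difference: 382 − 255 = 127.

127.00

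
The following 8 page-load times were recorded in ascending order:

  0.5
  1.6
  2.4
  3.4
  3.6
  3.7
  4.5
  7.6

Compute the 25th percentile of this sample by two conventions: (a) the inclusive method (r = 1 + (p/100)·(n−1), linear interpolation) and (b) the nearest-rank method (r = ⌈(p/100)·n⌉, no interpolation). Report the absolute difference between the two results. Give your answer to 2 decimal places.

0.60

n = 8.
(a) r = 2.75; between ranks 2 (1.6) and 3 (2.4): 2.2.
(b) the nearest-rank method: rank 2 → 1.6.
|2.2 − 1.6| = 0.6.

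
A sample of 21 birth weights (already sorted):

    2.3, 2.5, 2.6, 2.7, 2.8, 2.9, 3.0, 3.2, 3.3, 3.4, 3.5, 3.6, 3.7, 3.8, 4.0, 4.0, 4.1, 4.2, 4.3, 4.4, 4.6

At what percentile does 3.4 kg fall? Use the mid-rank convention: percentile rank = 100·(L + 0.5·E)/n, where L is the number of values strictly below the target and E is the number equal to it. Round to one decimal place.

45.2

Count below 3.4: L = 9; count equal: E = 1; n = 21.
Percentile rank = 100·(9 + 0.5·1)/21 = 100·9.5/21 = 45.24.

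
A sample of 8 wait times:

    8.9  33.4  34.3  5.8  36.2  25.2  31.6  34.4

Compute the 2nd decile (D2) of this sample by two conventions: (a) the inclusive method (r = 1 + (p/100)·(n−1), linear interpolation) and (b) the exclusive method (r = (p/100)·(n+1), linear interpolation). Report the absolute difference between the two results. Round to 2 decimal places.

7.14

Sorted: 5.8, 8.9, 25.2, 31.6, 33.4, 34.3, 34.4, 36.2.
n = 8.
(a) r = 2.4; between ranks 2 (8.9) and 3 (25.2): 15.42.
(b) r = 1.8; between ranks 1 (5.8) and 2 (8.9): 8.28.
|15.42 − 8.28| = 7.14.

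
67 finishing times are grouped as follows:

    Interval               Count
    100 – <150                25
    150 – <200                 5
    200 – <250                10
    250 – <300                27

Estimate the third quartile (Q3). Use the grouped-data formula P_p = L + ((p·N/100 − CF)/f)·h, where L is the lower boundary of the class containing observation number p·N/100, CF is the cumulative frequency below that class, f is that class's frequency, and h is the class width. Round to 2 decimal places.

268.98

N = 67; target position k = 75/100 · 67 = 50.25.
Cumulative frequencies: 25, 30, 40, 67.
Observation 50.25 falls in the class 250 – <300.
L = 250, CF = 40, f = 27, h = 50.
P75 = 250 + ((50.25 − 40)/27)·50 = 250 + 18.9815 = 268.981.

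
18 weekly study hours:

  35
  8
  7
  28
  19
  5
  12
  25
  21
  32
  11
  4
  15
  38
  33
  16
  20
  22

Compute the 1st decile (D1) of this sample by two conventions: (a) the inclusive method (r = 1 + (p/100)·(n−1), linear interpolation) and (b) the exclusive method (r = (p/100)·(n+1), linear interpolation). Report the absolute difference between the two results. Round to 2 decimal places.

Sorted: 4, 5, 7, 8, 11, 12, 15, 16, 19, 20, 21, 22, 25, 28, 32, 33, 35, 38.
n = 18.
(a) r = 2.7; between ranks 2 (5) and 3 (7): 6.4.
(b) r = 1.9; between ranks 1 (4) and 2 (5): 4.9.
|6.4 − 4.9| = 1.5.

1.50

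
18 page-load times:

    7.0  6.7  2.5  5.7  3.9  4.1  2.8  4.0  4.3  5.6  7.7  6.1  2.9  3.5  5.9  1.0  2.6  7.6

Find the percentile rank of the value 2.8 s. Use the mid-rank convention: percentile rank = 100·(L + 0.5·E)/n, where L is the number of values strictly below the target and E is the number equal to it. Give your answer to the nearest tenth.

Sorted: 1.0, 2.5, 2.6, 2.8, 2.9, 3.5, 3.9, 4.0, 4.1, 4.3, 5.6, 5.7, 5.9, 6.1, 6.7, 7.0, 7.6, 7.7.
Count below 2.8: L = 3; count equal: E = 1; n = 18.
Percentile rank = 100·(3 + 0.5·1)/18 = 100·3.5/18 = 19.44.

19.4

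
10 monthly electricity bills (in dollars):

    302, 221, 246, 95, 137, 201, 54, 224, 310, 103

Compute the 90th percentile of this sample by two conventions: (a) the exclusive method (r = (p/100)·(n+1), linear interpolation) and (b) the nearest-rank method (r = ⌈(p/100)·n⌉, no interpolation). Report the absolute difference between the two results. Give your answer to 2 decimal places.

7.20

Sorted: 54, 95, 103, 137, 201, 221, 224, 246, 302, 310.
n = 10.
(a) r = 9.9; between ranks 9 (302) and 10 (310): 309.2.
(b) the nearest-rank method: rank 9 → 302.
|309.2 − 302| = 7.2.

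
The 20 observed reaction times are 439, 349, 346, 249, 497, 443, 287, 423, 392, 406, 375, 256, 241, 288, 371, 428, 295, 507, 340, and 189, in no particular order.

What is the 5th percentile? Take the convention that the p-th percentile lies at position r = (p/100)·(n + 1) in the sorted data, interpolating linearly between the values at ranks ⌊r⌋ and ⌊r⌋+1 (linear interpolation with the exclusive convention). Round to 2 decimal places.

191.60

Sorted: 189, 241, 249, 256, 287, 288, 295, 340, 346, 349, 371, 375, 392, 406, 423, 428, 439, 443, 497, 507.
n = 20.
r = (5/100)·(20 + 1) = 1.05.
Rank 1 is 189 and rank 2 is 241.
Interpolate: 189 + 0.05·(241 − 189) = 189 + 0.05·52 = 191.6.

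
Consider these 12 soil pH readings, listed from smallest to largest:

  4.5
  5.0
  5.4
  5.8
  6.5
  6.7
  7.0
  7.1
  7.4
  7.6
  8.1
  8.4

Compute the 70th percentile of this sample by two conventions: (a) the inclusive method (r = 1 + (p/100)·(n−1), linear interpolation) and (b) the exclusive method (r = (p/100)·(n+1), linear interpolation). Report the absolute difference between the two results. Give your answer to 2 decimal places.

n = 12.
(a) r = 8.7; between ranks 8 (7.1) and 9 (7.4): 7.31.
(b) r = 9.1; between ranks 9 (7.4) and 10 (7.6): 7.42.
|7.31 − 7.42| = 0.11.

0.11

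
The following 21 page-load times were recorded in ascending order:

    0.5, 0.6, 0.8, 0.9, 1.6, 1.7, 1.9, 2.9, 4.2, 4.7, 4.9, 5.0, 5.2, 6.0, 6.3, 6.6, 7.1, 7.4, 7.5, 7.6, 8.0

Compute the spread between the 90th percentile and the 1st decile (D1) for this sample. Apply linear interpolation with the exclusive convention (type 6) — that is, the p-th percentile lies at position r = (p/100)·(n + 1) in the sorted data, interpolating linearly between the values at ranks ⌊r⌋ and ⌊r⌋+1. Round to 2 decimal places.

n = 21.
P10: r = 2.2; ranks 2–3 are 0.6, 0.8; interpolating gives 0.64.
P90: r = 19.8; ranks 19–20 are 7.5, 7.6; interpolating gives 7.58.
Difference: 7.58 − 0.64 = 6.94.

6.94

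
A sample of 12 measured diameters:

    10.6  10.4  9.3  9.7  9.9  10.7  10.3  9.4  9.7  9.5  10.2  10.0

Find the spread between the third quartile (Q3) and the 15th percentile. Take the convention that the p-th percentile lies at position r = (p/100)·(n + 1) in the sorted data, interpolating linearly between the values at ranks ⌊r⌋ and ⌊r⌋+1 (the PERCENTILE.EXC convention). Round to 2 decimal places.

Sorted: 9.3, 9.4, 9.5, 9.7, 9.7, 9.9, 10.0, 10.2, 10.3, 10.4, 10.6, 10.7.
n = 12.
P15: r = 1.95; ranks 1–2 are 9.3, 9.4; interpolating gives 9.395.
P75: r = 9.75; ranks 9–10 are 10.3, 10.4; interpolating gives 10.375.
Difference: 10.375 − 9.395 = 0.98.

0.98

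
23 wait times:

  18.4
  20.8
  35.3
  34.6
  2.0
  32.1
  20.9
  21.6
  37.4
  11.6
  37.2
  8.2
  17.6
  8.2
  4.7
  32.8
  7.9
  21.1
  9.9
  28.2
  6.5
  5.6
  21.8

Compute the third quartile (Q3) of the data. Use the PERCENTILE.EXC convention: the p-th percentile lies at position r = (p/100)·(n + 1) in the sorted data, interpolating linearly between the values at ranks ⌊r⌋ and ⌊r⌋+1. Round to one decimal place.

32.1

Sorted: 2.0, 4.7, 5.6, 6.5, 7.9, 8.2, 8.2, 9.9, 11.6, 17.6, 18.4, 20.8, 20.9, 21.1, 21.6, 21.8, 28.2, 32.1, 32.8, 34.6, 35.3, 37.2, 37.4.
n = 23.
r = (75/100)·(23 + 1) = 18.
r is an integer, so P75 is the value at rank 18: 32.1.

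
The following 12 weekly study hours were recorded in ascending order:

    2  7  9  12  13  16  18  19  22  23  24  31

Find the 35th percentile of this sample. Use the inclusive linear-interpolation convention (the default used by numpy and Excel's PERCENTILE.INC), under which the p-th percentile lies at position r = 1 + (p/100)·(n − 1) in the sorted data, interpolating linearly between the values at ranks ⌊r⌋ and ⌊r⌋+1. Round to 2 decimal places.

n = 12.
r = 1 + (35/100)·(12 − 1) = 1 + 3.85 = 4.85.
Rank 4 is 12 and rank 5 is 13.
Interpolate: 12 + 0.85·(13 − 12) = 12 + 0.85·1 = 12.85.

12.85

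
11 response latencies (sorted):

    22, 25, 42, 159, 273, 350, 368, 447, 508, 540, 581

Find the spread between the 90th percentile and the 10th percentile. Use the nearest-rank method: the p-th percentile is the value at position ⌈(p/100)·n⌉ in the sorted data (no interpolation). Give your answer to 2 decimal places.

515.00

n = 11.
P10: rank ⌈10/100·11⌉ = 2 → 25.
P90: rank ⌈90/100·11⌉ = 10 → 540.
Difference: 540 − 25 = 515.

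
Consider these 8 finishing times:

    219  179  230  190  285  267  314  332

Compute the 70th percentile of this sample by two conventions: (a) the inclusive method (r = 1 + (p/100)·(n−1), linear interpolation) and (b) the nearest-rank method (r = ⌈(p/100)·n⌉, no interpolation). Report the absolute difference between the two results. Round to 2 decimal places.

1.80

Sorted: 179, 190, 219, 230, 267, 285, 314, 332.
n = 8.
(a) r = 5.9; between ranks 5 (267) and 6 (285): 283.2.
(b) the nearest-rank method: rank 6 → 285.
|283.2 − 285| = 1.8.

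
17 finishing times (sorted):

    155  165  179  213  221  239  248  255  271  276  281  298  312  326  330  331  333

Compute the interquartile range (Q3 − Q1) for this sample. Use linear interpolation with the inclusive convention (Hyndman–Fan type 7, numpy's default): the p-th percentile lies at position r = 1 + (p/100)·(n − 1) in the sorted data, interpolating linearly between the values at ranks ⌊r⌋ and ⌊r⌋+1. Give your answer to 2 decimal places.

n = 17.
P25: r = 5 (integer) → 221.
P75: r = 13 (integer) → 312.
Difference: 312 − 221 = 91.

91.00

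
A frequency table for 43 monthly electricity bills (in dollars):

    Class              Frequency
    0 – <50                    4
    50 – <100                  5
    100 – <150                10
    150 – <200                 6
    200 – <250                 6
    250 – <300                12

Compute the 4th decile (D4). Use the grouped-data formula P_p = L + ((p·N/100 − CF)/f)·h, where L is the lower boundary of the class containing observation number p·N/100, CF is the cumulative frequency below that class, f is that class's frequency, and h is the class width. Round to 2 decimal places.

N = 43; target position k = 40/100 · 43 = 17.2.
Cumulative frequencies: 4, 9, 19, 25, 31, 43.
Observation 17.2 falls in the class 100 – <150.
L = 100, CF = 9, f = 10, h = 50.
P40 = 100 + ((17.2 − 9)/10)·50 = 100 + 41 = 141.

141.00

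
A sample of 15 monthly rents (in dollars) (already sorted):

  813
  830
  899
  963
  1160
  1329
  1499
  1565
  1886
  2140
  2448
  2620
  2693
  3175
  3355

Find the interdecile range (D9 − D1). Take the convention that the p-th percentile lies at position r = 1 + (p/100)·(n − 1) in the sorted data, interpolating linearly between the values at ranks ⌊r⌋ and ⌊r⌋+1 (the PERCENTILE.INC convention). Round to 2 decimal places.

2124.60

n = 15.
P10: r = 2.4; ranks 2–3 are 830, 899; interpolating gives 857.6.
P90: r = 13.6; ranks 13–14 are 2693, 3175; interpolating gives 2982.2.
Difference: 2982.2 − 857.6 = 2124.6.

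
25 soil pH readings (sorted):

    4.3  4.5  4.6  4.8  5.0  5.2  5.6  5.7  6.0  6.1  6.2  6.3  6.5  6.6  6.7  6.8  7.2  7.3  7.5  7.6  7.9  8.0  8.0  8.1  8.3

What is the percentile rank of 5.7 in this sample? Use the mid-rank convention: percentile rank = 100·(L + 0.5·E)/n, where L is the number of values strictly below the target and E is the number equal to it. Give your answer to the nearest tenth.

30.0

Count below 5.7: L = 7; count equal: E = 1; n = 25.
Percentile rank = 100·(7 + 0.5·1)/25 = 100·7.5/25 = 30.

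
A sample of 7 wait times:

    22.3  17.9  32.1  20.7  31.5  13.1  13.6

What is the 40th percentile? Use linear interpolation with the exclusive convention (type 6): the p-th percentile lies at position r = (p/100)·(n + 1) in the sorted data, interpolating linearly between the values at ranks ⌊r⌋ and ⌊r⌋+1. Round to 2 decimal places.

18.46

Sorted: 13.1, 13.6, 17.9, 20.7, 22.3, 31.5, 32.1.
n = 7.
r = (40/100)·(7 + 1) = 3.2.
Rank 3 is 17.9 and rank 4 is 20.7.
Interpolate: 17.9 + 0.2·(20.7 − 17.9) = 17.9 + 0.2·2.8 = 18.46.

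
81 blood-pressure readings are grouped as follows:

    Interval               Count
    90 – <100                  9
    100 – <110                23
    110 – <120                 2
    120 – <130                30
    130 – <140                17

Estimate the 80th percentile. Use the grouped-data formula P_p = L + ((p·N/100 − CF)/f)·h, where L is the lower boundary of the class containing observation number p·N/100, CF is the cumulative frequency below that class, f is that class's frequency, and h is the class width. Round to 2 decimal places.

130.47

N = 81; target position k = 80/100 · 81 = 64.8.
Cumulative frequencies: 9, 32, 34, 64, 81.
Observation 64.8 falls in the class 130 – <140.
L = 130, CF = 64, f = 17, h = 10.
P80 = 130 + ((64.8 − 64)/17)·10 = 130 + 0.470588 = 130.471.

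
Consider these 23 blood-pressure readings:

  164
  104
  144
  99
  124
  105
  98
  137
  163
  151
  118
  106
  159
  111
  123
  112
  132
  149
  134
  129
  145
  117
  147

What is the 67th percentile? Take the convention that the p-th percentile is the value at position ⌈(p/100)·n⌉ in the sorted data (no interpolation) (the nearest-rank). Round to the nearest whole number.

144

Sorted: 98, 99, 104, 105, 106, 111, 112, 117, 118, 123, 124, 129, 132, 134, 137, 144, 145, 147, 149, 151, 159, 163, 164.
n = 23.
Position = ⌈67/100 · 23⌉ = ⌈15.41⌉ = 16.
The value at rank 16 is 144.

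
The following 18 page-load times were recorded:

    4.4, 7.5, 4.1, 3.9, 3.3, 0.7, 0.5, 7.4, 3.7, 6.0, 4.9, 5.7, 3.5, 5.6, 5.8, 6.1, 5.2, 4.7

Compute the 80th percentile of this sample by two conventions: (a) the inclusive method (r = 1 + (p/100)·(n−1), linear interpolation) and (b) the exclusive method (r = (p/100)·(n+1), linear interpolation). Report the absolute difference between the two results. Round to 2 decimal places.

0.10

Sorted: 0.5, 0.7, 3.3, 3.5, 3.7, 3.9, 4.1, 4.4, 4.7, 4.9, 5.2, 5.6, 5.7, 5.8, 6.0, 6.1, 7.4, 7.5.
n = 18.
(a) r = 14.6; between ranks 14 (5.8) and 15 (6.0): 5.92.
(b) r = 15.2; between ranks 15 (6.0) and 16 (6.1): 6.02.
|5.92 − 6.02| = 0.1.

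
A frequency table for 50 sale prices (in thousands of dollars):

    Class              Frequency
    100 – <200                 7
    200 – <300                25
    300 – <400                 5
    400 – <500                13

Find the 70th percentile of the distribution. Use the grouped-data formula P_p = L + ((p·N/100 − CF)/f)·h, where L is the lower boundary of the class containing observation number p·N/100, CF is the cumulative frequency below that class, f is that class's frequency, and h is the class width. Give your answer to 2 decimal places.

N = 50; target position k = 70/100 · 50 = 35.
Cumulative frequencies: 7, 32, 37, 50.
Observation 35 falls in the class 300 – <400.
L = 300, CF = 32, f = 5, h = 100.
P70 = 300 + ((35 − 32)/5)·100 = 300 + 60 = 360.

360.00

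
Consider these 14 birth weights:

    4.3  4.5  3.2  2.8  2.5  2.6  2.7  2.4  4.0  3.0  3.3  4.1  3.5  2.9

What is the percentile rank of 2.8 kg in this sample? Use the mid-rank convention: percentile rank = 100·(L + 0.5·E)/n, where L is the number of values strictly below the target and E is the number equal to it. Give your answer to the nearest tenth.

32.1

Sorted: 2.4, 2.5, 2.6, 2.7, 2.8, 2.9, 3.0, 3.2, 3.3, 3.5, 4.0, 4.1, 4.3, 4.5.
Count below 2.8: L = 4; count equal: E = 1; n = 14.
Percentile rank = 100·(4 + 0.5·1)/14 = 100·4.5/14 = 32.14.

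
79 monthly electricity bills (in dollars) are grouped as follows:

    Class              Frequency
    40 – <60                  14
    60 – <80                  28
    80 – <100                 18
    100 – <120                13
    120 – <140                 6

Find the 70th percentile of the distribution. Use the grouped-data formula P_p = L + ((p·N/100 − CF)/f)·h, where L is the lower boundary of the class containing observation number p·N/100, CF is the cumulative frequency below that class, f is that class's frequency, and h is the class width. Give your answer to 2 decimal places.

94.78

N = 79; target position k = 70/100 · 79 = 55.3.
Cumulative frequencies: 14, 42, 60, 73, 79.
Observation 55.3 falls in the class 80 – <100.
L = 80, CF = 42, f = 18, h = 20.
P70 = 80 + ((55.3 − 42)/18)·20 = 80 + 14.7778 = 94.7778.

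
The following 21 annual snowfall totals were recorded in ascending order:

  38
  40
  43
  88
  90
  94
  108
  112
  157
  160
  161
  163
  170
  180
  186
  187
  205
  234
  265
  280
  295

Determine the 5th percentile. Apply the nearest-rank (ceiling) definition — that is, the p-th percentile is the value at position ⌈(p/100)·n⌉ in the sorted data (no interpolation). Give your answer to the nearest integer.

40

n = 21.
Position = ⌈5/100 · 21⌉ = ⌈1.05⌉ = 2.
The value at rank 2 is 40.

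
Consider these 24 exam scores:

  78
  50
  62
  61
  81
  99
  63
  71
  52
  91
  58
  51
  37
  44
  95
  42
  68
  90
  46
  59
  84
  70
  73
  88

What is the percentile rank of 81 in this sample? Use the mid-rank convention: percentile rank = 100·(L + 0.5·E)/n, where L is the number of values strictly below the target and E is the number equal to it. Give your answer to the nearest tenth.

Sorted: 37, 42, 44, 46, 50, 51, 52, 58, 59, 61, 62, 63, 68, 70, 71, 73, 78, 81, 84, 88, 90, 91, 95, 99.
Count below 81: L = 17; count equal: E = 1; n = 24.
Percentile rank = 100·(17 + 0.5·1)/24 = 100·17.5/24 = 72.92.

72.9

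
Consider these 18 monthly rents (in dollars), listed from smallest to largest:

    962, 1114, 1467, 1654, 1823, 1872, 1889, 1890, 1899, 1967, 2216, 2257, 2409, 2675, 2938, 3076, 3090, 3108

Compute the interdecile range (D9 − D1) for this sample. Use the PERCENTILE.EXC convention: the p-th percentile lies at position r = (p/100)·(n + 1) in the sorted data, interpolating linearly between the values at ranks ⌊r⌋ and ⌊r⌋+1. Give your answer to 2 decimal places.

n = 18.
P10: r = 1.9; ranks 1–2 are 962, 1114; interpolating gives 1098.8.
P90: r = 17.1; ranks 17–18 are 3090, 3108; interpolating gives 3091.8.
Difference: 3091.8 − 1098.8 = 1993.

1993.00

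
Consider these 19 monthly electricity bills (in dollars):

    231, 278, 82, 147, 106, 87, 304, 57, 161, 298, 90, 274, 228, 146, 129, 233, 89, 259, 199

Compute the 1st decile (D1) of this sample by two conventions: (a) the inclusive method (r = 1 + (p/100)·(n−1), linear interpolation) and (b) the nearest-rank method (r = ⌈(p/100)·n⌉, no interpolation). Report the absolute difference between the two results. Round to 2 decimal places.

4.00

Sorted: 57, 82, 87, 89, 90, 106, 129, 146, 147, 161, 199, 228, 231, 233, 259, 274, 278, 298, 304.
n = 19.
(a) r = 2.8; between ranks 2 (82) and 3 (87): 86.
(b) the nearest-rank method: rank 2 → 82.
|86 − 82| = 4.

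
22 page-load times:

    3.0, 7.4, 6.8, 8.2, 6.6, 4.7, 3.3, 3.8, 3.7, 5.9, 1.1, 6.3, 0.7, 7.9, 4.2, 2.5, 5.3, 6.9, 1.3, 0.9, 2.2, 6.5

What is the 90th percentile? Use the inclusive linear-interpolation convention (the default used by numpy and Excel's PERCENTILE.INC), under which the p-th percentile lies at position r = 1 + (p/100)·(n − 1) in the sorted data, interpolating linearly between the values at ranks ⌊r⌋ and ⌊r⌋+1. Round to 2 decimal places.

Sorted: 0.7, 0.9, 1.1, 1.3, 2.2, 2.5, 3.0, 3.3, 3.7, 3.8, 4.2, 4.7, 5.3, 5.9, 6.3, 6.5, 6.6, 6.8, 6.9, 7.4, 7.9, 8.2.
n = 22.
r = 1 + (90/100)·(22 − 1) = 1 + 18.9 = 19.9.
Rank 19 is 6.9 and rank 20 is 7.4.
Interpolate: 6.9 + 0.9·(7.4 − 6.9) = 6.9 + 0.9·0.5 = 7.35.

7.35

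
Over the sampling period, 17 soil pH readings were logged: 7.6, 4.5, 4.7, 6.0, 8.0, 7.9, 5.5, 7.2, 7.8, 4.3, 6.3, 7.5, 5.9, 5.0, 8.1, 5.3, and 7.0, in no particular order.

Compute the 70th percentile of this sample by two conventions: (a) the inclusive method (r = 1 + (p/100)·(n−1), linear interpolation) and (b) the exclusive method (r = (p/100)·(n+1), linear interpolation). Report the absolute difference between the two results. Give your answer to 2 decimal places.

0.04

Sorted: 4.3, 4.5, 4.7, 5.0, 5.3, 5.5, 5.9, 6.0, 6.3, 7.0, 7.2, 7.5, 7.6, 7.8, 7.9, 8.0, 8.1.
n = 17.
(a) r = 12.2; between ranks 12 (7.5) and 13 (7.6): 7.52.
(b) r = 12.6; between ranks 12 (7.5) and 13 (7.6): 7.56.
|7.52 − 7.56| = 0.04.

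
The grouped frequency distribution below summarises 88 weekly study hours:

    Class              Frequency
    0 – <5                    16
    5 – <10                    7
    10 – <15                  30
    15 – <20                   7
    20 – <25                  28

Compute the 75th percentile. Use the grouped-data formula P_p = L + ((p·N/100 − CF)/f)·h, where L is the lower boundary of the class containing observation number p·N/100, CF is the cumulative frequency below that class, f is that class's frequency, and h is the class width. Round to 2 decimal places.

N = 88; target position k = 75/100 · 88 = 66.
Cumulative frequencies: 16, 23, 53, 60, 88.
Observation 66 falls in the class 20 – <25.
L = 20, CF = 60, f = 28, h = 5.
P75 = 20 + ((66 − 60)/28)·5 = 20 + 1.07143 = 21.0714.

21.07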